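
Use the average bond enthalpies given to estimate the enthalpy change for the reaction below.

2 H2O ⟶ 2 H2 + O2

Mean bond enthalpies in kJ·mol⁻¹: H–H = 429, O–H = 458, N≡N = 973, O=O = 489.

Bonds broken (reactants):
  O–H: 4 × 458 = 1832
  Σ(broken) = 1832 kJ
Bonds formed (products):
  H–H: 2 × 429 = 858
  O=O: 1 × 489 = 489
  Σ(formed) = 1347 kJ
ΔH = Σ(broken) − Σ(formed) = 1832 − 1347 = +485 kJ

ΔH ≈ +485 kJ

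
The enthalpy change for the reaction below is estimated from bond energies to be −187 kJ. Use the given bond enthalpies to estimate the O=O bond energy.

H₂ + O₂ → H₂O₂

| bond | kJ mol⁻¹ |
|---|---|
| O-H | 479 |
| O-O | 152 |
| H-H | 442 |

Let D be the O=O bond energy.
Σ(broken) = 1×442 + 1×D = 442 + D
Σ(formed) = 2×479 + 1×152 = 1110
ΔH = Σ(broken) − Σ(formed) = (442 + D) − (1110) = −668 + D
Setting this equal to −187 kJ gives D = 481 kJ/mol.

D(O=O) ≈ 481 kJ/mol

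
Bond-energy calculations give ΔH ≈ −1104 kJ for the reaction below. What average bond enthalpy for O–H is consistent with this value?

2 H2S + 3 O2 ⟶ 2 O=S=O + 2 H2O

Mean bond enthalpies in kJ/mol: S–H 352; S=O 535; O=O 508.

Let D be the O–H bond energy.
Σ(broken) = 3×508 + 4×352 = 2932
Σ(formed) = 4×D + 4×535 = 2140 + 4D
ΔH = Σ(broken) − Σ(formed) = (2932) − (2140 + 4D) = +792 − 4D
Setting this equal to −1104 kJ gives 4D = 1896, so D = 474 kJ/mol.

D(O–H) ≈ 474 kJ/mol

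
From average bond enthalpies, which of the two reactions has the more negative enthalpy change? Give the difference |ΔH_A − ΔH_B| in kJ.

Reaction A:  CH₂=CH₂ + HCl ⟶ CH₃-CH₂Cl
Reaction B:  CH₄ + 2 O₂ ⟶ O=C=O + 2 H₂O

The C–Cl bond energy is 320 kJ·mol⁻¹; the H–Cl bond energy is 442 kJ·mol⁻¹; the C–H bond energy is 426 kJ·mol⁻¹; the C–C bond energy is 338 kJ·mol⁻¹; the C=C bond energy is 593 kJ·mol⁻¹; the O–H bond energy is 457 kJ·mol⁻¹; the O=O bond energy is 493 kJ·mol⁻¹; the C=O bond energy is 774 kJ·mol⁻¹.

Reaction B, by 637 kJ

Reaction A:
  Bonds broken (reactants):
    C–H: 4 × 426 = 1704
    C=C: 1 × 593 = 593
    H–Cl: 1 × 442 = 442
    Σ(broken) = 2739 kJ
  Bonds formed (products):
    C–C: 1 × 338 = 338
    C–Cl: 1 × 320 = 320
    C–H: 5 × 426 = 2130
    Σ(formed) = 2788 kJ
  ΔH_A = 2739 − 2788 = −49 kJ
Reaction B:
  Bonds broken (reactants):
    C–H: 4 × 426 = 1704
    O=O: 2 × 493 = 986
    Σ(broken) = 2690 kJ
  Bonds formed (products):
    C=O: 2 × 774 = 1548
    O–H: 4 × 457 = 1828
    Σ(formed) = 3376 kJ
  ΔH_B = 2690 − 3376 = −686 kJ
ΔH_A − ΔH_B = +637 kJ, so reaction B has the more negative ΔH; |ΔH_A − ΔH_B| = 637 kJ.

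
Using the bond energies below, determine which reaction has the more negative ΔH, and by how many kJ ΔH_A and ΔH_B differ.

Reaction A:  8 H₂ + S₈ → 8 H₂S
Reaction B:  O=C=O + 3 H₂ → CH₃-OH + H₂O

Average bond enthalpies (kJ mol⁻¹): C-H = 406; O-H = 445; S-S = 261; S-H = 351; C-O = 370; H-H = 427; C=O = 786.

Reaction A:
  Bonds broken (reactants):
    H-H: 8 × 427 = 3416
    S-S: 8 × 261 = 2088
    Σ(broken) = 5504 kJ
  Bonds formed (products):
    S-H: 16 × 351 = 5616
    Σ(formed) = 5616 kJ
  ΔH_A = 5504 − 5616 = −112 kJ
Reaction B:
  Bonds broken (reactants):
    C=O: 2 × 786 = 1572
    H-H: 3 × 427 = 1281
    Σ(broken) = 2853 kJ
  Bonds formed (products):
    C-H: 3 × 406 = 1218
    C-O: 1 × 370 = 370
    O-H: 3 × 445 = 1335
    Σ(formed) = 2923 kJ
  ΔH_B = 2853 − 2923 = −70 kJ
ΔH_A − ΔH_B = −42 kJ, so reaction A has the more negative ΔH; |ΔH_A − ΔH_B| = 42 kJ.

Reaction A, by 42 kJ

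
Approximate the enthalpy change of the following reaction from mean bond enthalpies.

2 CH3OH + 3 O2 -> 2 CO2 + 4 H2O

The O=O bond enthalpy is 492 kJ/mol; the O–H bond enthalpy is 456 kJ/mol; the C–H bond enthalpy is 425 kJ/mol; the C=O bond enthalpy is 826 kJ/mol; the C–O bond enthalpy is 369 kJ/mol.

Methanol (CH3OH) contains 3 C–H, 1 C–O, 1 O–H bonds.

ΔH ≈ −1276 kJ

Bonds broken (reactants):
  C–H: 6 × 425 = 2550
  C–O: 2 × 369 = 738
  O–H: 2 × 456 = 912
  O=O: 3 × 492 = 1476
  Σ(broken) = 5676 kJ
Bonds formed (products):
  C=O: 4 × 826 = 3304
  O–H: 8 × 456 = 3648
  Σ(formed) = 6952 kJ
ΔH = Σ(broken) − Σ(formed) = 5676 − 6952 = −1276 kJ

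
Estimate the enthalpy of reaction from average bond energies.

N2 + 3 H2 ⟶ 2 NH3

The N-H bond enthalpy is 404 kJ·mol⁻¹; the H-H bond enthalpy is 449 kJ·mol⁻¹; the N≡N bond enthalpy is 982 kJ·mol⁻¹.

Bonds broken (reactants):
  H-H: 3 × 449 = 1347
  N≡N: 1 × 982 = 982
  Σ(broken) = 2329 kJ
Bonds formed (products):
  N-H: 6 × 404 = 2424
  Σ(formed) = 2424 kJ
ΔH = Σ(broken) − Σ(formed) = 2329 − 2424 = −95 kJ

ΔH ≈ −95 kJ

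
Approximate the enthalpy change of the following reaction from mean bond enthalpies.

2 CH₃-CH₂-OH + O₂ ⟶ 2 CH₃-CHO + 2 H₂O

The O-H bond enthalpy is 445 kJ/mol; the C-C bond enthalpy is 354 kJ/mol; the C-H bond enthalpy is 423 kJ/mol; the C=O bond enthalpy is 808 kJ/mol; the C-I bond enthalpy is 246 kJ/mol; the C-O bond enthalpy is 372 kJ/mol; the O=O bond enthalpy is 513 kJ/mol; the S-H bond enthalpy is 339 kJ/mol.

Bonds broken (reactants):
  C-C: 2 × 354 = 708
  C-H: 10 × 423 = 4230
  C-O: 2 × 372 = 744
  O-H: 2 × 445 = 890
  O=O: 1 × 513 = 513
  Σ(broken) = 7085 kJ
Bonds formed (products):
  C-C: 2 × 354 = 708
  C-H: 8 × 423 = 3384
  C=O: 2 × 808 = 1616
  O-H: 4 × 445 = 1780
  Σ(formed) = 7488 kJ
ΔH = Σ(broken) − Σ(formed) = 7085 − 7488 = −403 kJ

ΔH ≈ −403 kJ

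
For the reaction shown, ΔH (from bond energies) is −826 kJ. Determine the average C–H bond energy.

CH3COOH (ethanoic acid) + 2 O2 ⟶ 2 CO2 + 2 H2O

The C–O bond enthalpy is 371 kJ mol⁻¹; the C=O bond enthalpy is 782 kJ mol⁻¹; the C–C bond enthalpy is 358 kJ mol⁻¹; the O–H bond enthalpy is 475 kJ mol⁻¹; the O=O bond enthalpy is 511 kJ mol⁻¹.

Let D be the C–H bond energy.
Σ(broken) = 1×358 + 3×D + 1×371 + 1×782 + 1×475 + 2×511 = 3008 + 3D
Σ(formed) = 4×782 + 4×475 = 5028
ΔH = Σ(broken) − Σ(formed) = (3008 + 3D) − (5028) = −2020 + 3D
Setting this equal to −826 kJ gives 3D = 1194, so D = 398 kJ/mol.

D(C–H) ≈ 398 kJ/mol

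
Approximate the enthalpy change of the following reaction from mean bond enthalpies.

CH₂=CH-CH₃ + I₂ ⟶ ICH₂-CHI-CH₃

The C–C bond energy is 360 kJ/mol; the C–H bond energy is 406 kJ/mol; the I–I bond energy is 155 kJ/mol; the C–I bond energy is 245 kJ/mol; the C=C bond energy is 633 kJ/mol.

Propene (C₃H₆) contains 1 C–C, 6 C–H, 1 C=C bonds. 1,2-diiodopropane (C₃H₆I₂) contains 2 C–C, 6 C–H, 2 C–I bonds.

ΔH ≈ −62 kJ

Bonds broken (reactants):
  C–C: 1 × 360 = 360
  C–H: 6 × 406 = 2436
  C=C: 1 × 633 = 633
  I–I: 1 × 155 = 155
  Σ(broken) = 3584 kJ
Bonds formed (products):
  C–C: 2 × 360 = 720
  C–H: 6 × 406 = 2436
  C–I: 2 × 245 = 490
  Σ(formed) = 3646 kJ
ΔH = Σ(broken) − Σ(formed) = 3584 − 3646 = −62 kJ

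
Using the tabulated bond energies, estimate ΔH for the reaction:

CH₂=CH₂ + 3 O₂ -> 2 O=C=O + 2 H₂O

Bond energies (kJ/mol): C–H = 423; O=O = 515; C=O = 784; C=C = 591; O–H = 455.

ΔH ≈ −1128 kJ

Bonds broken (reactants):
  C–H: 4 × 423 = 1692
  C=C: 1 × 591 = 591
  O=O: 3 × 515 = 1545
  Σ(broken) = 3828 kJ
Bonds formed (products):
  C=O: 4 × 784 = 3136
  O–H: 4 × 455 = 1820
  Σ(formed) = 4956 kJ
ΔH = Σ(broken) − Σ(formed) = 3828 − 4956 = −1128 kJ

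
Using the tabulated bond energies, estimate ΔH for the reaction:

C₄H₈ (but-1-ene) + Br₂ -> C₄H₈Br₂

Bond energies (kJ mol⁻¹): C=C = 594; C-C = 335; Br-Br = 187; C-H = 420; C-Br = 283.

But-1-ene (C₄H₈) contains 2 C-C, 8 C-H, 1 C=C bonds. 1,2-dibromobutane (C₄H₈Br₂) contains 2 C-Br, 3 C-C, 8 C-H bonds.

Bonds broken (reactants):
  Br-Br: 1 × 187 = 187
  C-C: 2 × 335 = 670
  C-H: 8 × 420 = 3360
  C=C: 1 × 594 = 594
  Σ(broken) = 4811 kJ
Bonds formed (products):
  C-Br: 2 × 283 = 566
  C-C: 3 × 335 = 1005
  C-H: 8 × 420 = 3360
  Σ(formed) = 4931 kJ
ΔH = Σ(broken) − Σ(formed) = 4811 − 4931 = −120 kJ

ΔH ≈ −120 kJ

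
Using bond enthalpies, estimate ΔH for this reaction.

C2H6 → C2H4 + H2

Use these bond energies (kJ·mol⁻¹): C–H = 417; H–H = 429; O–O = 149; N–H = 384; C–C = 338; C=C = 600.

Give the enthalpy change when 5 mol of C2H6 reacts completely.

Bonds broken (reactants):
  C–C: 1 × 338 = 338
  C–H: 6 × 417 = 2502
  Σ(broken) = 2840 kJ
Bonds formed (products):
  C–H: 4 × 417 = 1668
  C=C: 1 × 600 = 600
  H–H: 1 × 429 = 429
  Σ(formed) = 2697 kJ
ΔH = Σ(broken) − Σ(formed) = 2840 − 2697 = +143 kJ
For 5× the reaction as written: 5 × (+143) = +715 kJ

ΔH = +715 kJ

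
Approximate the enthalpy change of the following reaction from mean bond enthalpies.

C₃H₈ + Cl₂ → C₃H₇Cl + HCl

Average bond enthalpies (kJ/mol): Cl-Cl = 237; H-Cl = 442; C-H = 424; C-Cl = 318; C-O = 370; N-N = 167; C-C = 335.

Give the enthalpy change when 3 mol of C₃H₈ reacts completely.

ΔH = −297 kJ

Bonds broken (reactants):
  C-C: 2 × 335 = 670
  C-H: 8 × 424 = 3392
  Cl-Cl: 1 × 237 = 237
  Σ(broken) = 4299 kJ
Bonds formed (products):
  C-C: 2 × 335 = 670
  C-Cl: 1 × 318 = 318
  C-H: 7 × 424 = 2968
  H-Cl: 1 × 442 = 442
  Σ(formed) = 4398 kJ
ΔH = Σ(broken) − Σ(formed) = 4299 − 4398 = −99 kJ
For 3× the reaction as written: 3 × (−99) = −297 kJ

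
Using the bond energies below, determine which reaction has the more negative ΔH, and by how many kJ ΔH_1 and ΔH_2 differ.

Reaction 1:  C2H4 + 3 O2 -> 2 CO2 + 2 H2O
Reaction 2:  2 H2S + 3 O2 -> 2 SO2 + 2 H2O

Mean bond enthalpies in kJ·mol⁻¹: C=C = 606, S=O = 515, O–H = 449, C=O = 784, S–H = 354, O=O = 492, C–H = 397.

Reaction 1:
  Bonds broken (reactants):
    C–H: 4 × 397 = 1588
    C=C: 1 × 606 = 606
    O=O: 3 × 492 = 1476
    Σ(broken) = 3670 kJ
  Bonds formed (products):
    C=O: 4 × 784 = 3136
    O–H: 4 × 449 = 1796
    Σ(formed) = 4932 kJ
  ΔH_1 = 3670 − 4932 = −1262 kJ
Reaction 2:
  Bonds broken (reactants):
    O=O: 3 × 492 = 1476
    S–H: 4 × 354 = 1416
    Σ(broken) = 2892 kJ
  Bonds formed (products):
    O–H: 4 × 449 = 1796
    S=O: 4 × 515 = 2060
    Σ(formed) = 3856 kJ
  ΔH_2 = 2892 − 3856 = −964 kJ
ΔH_1 − ΔH_2 = −298 kJ, so reaction 1 has the more negative ΔH; |ΔH_1 − ΔH_2| = 298 kJ.

Reaction 1, by 298 kJ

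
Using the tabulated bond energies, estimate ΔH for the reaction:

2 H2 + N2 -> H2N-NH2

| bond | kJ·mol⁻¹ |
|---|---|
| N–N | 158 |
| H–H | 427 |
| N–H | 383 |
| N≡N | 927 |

Bonds broken (reactants):
  H–H: 2 × 427 = 854
  N≡N: 1 × 927 = 927
  Σ(broken) = 1781 kJ
Bonds formed (products):
  N–H: 4 × 383 = 1532
  N–N: 1 × 158 = 158
  Σ(formed) = 1690 kJ
ΔH = Σ(broken) − Σ(formed) = 1781 − 1690 = +91 kJ

ΔH ≈ +91 kJ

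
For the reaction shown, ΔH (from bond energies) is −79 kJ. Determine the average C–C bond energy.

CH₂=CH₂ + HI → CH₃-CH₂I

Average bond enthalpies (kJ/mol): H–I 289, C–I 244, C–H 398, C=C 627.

Let D be the C–C bond energy.
Σ(broken) = 4×398 + 1×627 + 1×289 = 2508
Σ(formed) = 1×D + 5×398 + 1×244 = 2234 + D
ΔH = Σ(broken) − Σ(formed) = (2508) − (2234 + D) = +274 − D
Setting this equal to −79 kJ gives D = 353 kJ/mol.

D(C–C) ≈ 353 kJ/mol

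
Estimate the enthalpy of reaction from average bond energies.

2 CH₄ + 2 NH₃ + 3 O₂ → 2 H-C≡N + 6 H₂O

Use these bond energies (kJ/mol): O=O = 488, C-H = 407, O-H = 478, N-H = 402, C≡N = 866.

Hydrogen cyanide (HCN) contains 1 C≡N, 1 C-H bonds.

ΔH ≈ −1150 kJ

Bonds broken (reactants):
  C-H: 8 × 407 = 3256
  N-H: 6 × 402 = 2412
  O=O: 3 × 488 = 1464
  Σ(broken) = 7132 kJ
Bonds formed (products):
  C≡N: 2 × 866 = 1732
  C-H: 2 × 407 = 814
  O-H: 12 × 478 = 5736
  Σ(formed) = 8282 kJ
ΔH = Σ(broken) − Σ(formed) = 7132 − 8282 = −1150 kJ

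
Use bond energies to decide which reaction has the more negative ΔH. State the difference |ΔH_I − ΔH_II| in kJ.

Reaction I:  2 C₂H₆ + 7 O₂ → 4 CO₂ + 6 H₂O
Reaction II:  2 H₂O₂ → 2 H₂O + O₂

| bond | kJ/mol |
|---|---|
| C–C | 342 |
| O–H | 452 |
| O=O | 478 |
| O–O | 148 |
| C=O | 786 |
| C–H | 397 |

Reaction I:
  Bonds broken (reactants):
    C–C: 2 × 342 = 684
    C–H: 12 × 397 = 4764
    O=O: 7 × 478 = 3346
    Σ(broken) = 8794 kJ
  Bonds formed (products):
    C=O: 8 × 786 = 6288
    O–H: 12 × 452 = 5424
    Σ(formed) = 11712 kJ
  ΔH_I = 8794 − 11712 = −2918 kJ
Reaction II:
  Bonds broken (reactants):
    O–H: 4 × 452 = 1808
    O–O: 2 × 148 = 296
    Σ(broken) = 2104 kJ
  Bonds formed (products):
    O–H: 4 × 452 = 1808
    O=O: 1 × 478 = 478
    Σ(formed) = 2286 kJ
  ΔH_II = 2104 − 2286 = −182 kJ
ΔH_I − ΔH_II = −2736 kJ, so reaction I has the more negative ΔH; |ΔH_I − ΔH_II| = 2736 kJ.

Reaction I, by 2736 kJ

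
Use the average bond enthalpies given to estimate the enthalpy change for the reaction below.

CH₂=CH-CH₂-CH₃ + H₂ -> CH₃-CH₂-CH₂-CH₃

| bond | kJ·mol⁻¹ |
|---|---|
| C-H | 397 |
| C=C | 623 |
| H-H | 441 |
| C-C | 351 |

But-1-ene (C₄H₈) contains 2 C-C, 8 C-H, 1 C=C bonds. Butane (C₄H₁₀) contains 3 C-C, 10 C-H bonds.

ΔH ≈ −81 kJ

Bonds broken (reactants):
  C-C: 2 × 351 = 702
  C-H: 8 × 397 = 3176
  C=C: 1 × 623 = 623
  H-H: 1 × 441 = 441
  Σ(broken) = 4942 kJ
Bonds formed (products):
  C-C: 3 × 351 = 1053
  C-H: 10 × 397 = 3970
  Σ(formed) = 5023 kJ
ΔH = Σ(broken) − Σ(formed) = 4942 − 5023 = −81 kJ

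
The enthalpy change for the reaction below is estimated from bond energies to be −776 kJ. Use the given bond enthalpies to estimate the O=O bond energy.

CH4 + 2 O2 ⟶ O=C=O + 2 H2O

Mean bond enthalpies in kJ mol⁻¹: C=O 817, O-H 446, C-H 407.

Let D be the O=O bond energy.
Σ(broken) = 4×407 + 2×D = 1628 + 2D
Σ(formed) = 2×817 + 4×446 = 3418
ΔH = Σ(broken) − Σ(formed) = (1628 + 2D) − (3418) = −1790 + 2D
Setting this equal to −776 kJ gives 2D = 1014, so D = 507 kJ/mol.

D(O=O) ≈ 507 kJ/mol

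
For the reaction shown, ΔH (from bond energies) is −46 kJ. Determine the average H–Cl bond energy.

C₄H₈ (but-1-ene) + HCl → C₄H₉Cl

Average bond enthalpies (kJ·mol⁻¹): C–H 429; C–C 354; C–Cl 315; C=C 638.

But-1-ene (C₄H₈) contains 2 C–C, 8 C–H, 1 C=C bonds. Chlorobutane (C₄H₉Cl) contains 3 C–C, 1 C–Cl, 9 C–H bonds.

Let D be the H–Cl bond energy.
Σ(broken) = 2×354 + 8×429 + 1×638 + 1×D = 4778 + D
Σ(formed) = 3×354 + 1×315 + 9×429 = 5238
ΔH = Σ(broken) − Σ(formed) = (4778 + D) − (5238) = −460 + D
Setting this equal to −46 kJ gives D = 414 kJ/mol.

D(H–Cl) ≈ 414 kJ/mol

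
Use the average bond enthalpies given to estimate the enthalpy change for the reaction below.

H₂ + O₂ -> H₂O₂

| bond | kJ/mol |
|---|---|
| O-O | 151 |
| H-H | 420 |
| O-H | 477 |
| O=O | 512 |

Bonds broken (reactants):
  H-H: 1 × 420 = 420
  O=O: 1 × 512 = 512
  Σ(broken) = 932 kJ
Bonds formed (products):
  O-H: 2 × 477 = 954
  O-O: 1 × 151 = 151
  Σ(formed) = 1105 kJ
ΔH = Σ(broken) − Σ(formed) = 932 − 1105 = −173 kJ

ΔH ≈ −173 kJ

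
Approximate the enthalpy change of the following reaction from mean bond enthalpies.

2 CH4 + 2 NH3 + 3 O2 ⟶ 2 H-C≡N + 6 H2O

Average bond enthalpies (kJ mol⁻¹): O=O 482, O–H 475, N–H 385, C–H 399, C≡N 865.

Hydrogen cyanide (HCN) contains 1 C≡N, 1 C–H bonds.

ΔH ≈ −1280 kJ

Bonds broken (reactants):
  C–H: 8 × 399 = 3192
  N–H: 6 × 385 = 2310
  O=O: 3 × 482 = 1446
  Σ(broken) = 6948 kJ
Bonds formed (products):
  C≡N: 2 × 865 = 1730
  C–H: 2 × 399 = 798
  O–H: 12 × 475 = 5700
  Σ(formed) = 8228 kJ
ΔH = Σ(broken) − Σ(formed) = 6948 − 8228 = −1280 kJ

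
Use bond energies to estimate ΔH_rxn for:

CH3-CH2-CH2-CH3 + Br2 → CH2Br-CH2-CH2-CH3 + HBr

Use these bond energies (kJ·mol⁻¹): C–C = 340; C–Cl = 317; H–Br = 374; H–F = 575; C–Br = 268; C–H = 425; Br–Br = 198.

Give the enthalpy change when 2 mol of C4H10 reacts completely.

Bonds broken (reactants):
  Br–Br: 1 × 198 = 198
  C–C: 3 × 340 = 1020
  C–H: 10 × 425 = 4250
  Σ(broken) = 5468 kJ
Bonds formed (products):
  C–Br: 1 × 268 = 268
  C–C: 3 × 340 = 1020
  C–H: 9 × 425 = 3825
  H–Br: 1 × 374 = 374
  Σ(formed) = 5487 kJ
ΔH = Σ(broken) − Σ(formed) = 5468 − 5487 = −19 kJ
For 2× the reaction as written: 2 × (−19) = −38 kJ

ΔH = −38 kJ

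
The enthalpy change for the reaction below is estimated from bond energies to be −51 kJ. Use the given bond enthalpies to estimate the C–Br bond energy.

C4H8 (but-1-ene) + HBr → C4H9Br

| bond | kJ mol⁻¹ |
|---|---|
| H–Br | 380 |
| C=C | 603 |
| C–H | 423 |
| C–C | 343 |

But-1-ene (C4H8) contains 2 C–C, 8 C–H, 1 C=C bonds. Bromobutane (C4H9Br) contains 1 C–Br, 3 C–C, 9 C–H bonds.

Let D be the C–Br bond energy.
Σ(broken) = 2×343 + 8×423 + 1×603 + 1×380 = 5053
Σ(formed) = 1×D + 3×343 + 9×423 = 4836 + D
ΔH = Σ(broken) − Σ(formed) = (5053) − (4836 + D) = +217 − D
Setting this equal to −51 kJ gives D = 268 kJ/mol.

D(C–Br) ≈ 268 kJ/mol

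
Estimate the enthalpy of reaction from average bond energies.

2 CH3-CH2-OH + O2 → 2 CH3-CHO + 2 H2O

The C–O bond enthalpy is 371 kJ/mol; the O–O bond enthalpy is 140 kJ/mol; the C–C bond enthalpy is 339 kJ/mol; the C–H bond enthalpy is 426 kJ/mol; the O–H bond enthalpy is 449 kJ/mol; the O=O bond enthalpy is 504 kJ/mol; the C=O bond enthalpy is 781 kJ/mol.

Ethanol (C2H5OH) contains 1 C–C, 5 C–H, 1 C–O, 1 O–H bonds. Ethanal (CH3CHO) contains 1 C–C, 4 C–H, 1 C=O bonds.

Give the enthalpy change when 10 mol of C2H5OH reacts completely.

ΔH = −1810 kJ

Bonds broken (reactants):
  C–C: 2 × 339 = 678
  C–H: 10 × 426 = 4260
  C–O: 2 × 371 = 742
  O–H: 2 × 449 = 898
  O=O: 1 × 504 = 504
  Σ(broken) = 7082 kJ
Bonds formed (products):
  C–C: 2 × 339 = 678
  C–H: 8 × 426 = 3408
  C=O: 2 × 781 = 1562
  O–H: 4 × 449 = 1796
  Σ(formed) = 7444 kJ
ΔH = Σ(broken) − Σ(formed) = 7082 − 7444 = −362 kJ
For 5× the reaction as written: 5 × (−362) = −1810 kJ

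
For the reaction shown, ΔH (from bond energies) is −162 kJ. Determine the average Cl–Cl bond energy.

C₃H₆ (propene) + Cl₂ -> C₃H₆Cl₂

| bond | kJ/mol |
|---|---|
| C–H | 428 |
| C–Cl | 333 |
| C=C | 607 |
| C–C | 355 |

D(Cl–Cl) ≈ 252 kJ/mol

Let D be the Cl–Cl bond energy.
Σ(broken) = 1×355 + 6×428 + 1×607 + 1×D = 3530 + D
Σ(formed) = 2×355 + 2×333 + 6×428 = 3944
ΔH = Σ(broken) − Σ(formed) = (3530 + D) − (3944) = −414 + D
Setting this equal to −162 kJ gives D = 252 kJ/mol.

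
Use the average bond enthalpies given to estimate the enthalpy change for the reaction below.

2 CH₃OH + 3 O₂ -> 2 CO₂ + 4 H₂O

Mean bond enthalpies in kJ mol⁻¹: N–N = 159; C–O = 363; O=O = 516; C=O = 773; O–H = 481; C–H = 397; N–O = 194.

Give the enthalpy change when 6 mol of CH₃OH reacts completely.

ΔH = −3966 kJ

Bonds broken (reactants):
  C–H: 6 × 397 = 2382
  C–O: 2 × 363 = 726
  O–H: 2 × 481 = 962
  O=O: 3 × 516 = 1548
  Σ(broken) = 5618 kJ
Bonds formed (products):
  C=O: 4 × 773 = 3092
  O–H: 8 × 481 = 3848
  Σ(formed) = 6940 kJ
ΔH = Σ(broken) − Σ(formed) = 5618 − 6940 = −1322 kJ
For 3× the reaction as written: 3 × (−1322) = −3966 kJ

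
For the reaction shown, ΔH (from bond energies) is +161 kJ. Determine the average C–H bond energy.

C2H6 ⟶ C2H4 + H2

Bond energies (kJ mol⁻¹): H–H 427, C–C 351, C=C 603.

D(C–H) ≈ 420 kJ/mol

Let D be the C–H bond energy.
Σ(broken) = 1×351 + 6×D = 351 + 6D
Σ(formed) = 4×D + 1×603 + 1×427 = 1030 + 4D
ΔH = Σ(broken) − Σ(formed) = (351 + 6D) − (1030 + 4D) = −679 + 2D
Setting this equal to +161 kJ gives 2D = 840, so D = 420 kJ/mol.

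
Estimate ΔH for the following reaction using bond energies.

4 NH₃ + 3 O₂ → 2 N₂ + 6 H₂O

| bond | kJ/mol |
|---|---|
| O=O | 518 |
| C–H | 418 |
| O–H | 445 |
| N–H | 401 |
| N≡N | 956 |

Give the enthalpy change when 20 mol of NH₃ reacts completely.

ΔH = −4430 kJ

Bonds broken (reactants):
  N–H: 12 × 401 = 4812
  O=O: 3 × 518 = 1554
  Σ(broken) = 6366 kJ
Bonds formed (products):
  N≡N: 2 × 956 = 1912
  O–H: 12 × 445 = 5340
  Σ(formed) = 7252 kJ
ΔH = Σ(broken) − Σ(formed) = 6366 − 7252 = −886 kJ
For 5× the reaction as written: 5 × (−886) = −4430 kJ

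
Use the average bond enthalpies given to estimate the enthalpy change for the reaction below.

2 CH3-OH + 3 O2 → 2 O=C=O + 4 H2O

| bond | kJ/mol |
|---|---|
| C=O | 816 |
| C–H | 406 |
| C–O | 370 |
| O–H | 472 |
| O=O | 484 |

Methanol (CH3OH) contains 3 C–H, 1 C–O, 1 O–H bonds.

Bonds broken (reactants):
  C–H: 6 × 406 = 2436
  C–O: 2 × 370 = 740
  O–H: 2 × 472 = 944
  O=O: 3 × 484 = 1452
  Σ(broken) = 5572 kJ
Bonds formed (products):
  C=O: 4 × 816 = 3264
  O–H: 8 × 472 = 3776
  Σ(formed) = 7040 kJ
ΔH = Σ(broken) − Σ(formed) = 5572 − 7040 = −1468 kJ

ΔH ≈ −1468 kJ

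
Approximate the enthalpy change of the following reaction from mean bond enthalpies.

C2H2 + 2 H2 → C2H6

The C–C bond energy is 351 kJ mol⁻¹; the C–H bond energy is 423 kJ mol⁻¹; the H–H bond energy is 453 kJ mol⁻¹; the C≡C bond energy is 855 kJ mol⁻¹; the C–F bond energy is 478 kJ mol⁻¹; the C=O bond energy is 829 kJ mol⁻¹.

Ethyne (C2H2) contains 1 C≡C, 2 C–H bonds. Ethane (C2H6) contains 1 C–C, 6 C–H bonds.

ΔH ≈ −282 kJ

Bonds broken (reactants):
  C≡C: 1 × 855 = 855
  C–H: 2 × 423 = 846
  H–H: 2 × 453 = 906
  Σ(broken) = 2607 kJ
Bonds formed (products):
  C–C: 1 × 351 = 351
  C–H: 6 × 423 = 2538
  Σ(formed) = 2889 kJ
ΔH = Σ(broken) − Σ(formed) = 2607 − 2889 = −282 kJ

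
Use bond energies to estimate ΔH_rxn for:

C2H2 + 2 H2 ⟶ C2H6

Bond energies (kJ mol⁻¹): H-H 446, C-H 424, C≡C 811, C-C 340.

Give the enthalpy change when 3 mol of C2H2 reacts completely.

Bonds broken (reactants):
  C≡C: 1 × 811 = 811
  C-H: 2 × 424 = 848
  H-H: 2 × 446 = 892
  Σ(broken) = 2551 kJ
Bonds formed (products):
  C-C: 1 × 340 = 340
  C-H: 6 × 424 = 2544
  Σ(formed) = 2884 kJ
ΔH = Σ(broken) − Σ(formed) = 2551 − 2884 = −333 kJ
For 3× the reaction as written: 3 × (−333) = −999 kJ

ΔH = −999 kJ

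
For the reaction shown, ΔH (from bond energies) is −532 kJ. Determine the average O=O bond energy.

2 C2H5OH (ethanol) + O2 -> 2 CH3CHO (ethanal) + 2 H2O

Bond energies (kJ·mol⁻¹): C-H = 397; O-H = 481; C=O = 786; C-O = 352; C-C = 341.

D(O=O) ≈ 504 kJ/mol

Let D be the O=O bond energy.
Σ(broken) = 2×341 + 10×397 + 2×352 + 2×481 + 1×D = 6318 + D
Σ(formed) = 2×341 + 8×397 + 2×786 + 4×481 = 7354
ΔH = Σ(broken) − Σ(formed) = (6318 + D) − (7354) = −1036 + D
Setting this equal to −532 kJ gives D = 504 kJ/mol.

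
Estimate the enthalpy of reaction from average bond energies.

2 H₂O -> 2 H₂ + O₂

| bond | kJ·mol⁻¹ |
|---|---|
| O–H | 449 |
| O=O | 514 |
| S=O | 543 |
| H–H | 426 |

ΔH ≈ +430 kJ

Bonds broken (reactants):
  O–H: 4 × 449 = 1796
  Σ(broken) = 1796 kJ
Bonds formed (products):
  H–H: 2 × 426 = 852
  O=O: 1 × 514 = 514
  Σ(formed) = 1366 kJ
ΔH = Σ(broken) − Σ(formed) = 1796 − 1366 = +430 kJ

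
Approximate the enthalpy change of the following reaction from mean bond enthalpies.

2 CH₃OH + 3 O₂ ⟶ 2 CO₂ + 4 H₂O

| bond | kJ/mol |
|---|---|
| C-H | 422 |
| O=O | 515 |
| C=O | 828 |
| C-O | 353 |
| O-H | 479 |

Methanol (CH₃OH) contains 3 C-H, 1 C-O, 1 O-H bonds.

ΔH ≈ −1403 kJ

Bonds broken (reactants):
  C-H: 6 × 422 = 2532
  C-O: 2 × 353 = 706
  O-H: 2 × 479 = 958
  O=O: 3 × 515 = 1545
  Σ(broken) = 5741 kJ
Bonds formed (products):
  C=O: 4 × 828 = 3312
  O-H: 8 × 479 = 3832
  Σ(formed) = 7144 kJ
ΔH = Σ(broken) − Σ(formed) = 5741 − 7144 = −1403 kJ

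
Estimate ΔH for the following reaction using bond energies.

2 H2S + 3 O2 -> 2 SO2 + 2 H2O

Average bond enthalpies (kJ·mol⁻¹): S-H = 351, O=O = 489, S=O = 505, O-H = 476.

ΔH ≈ −1053 kJ

Bonds broken (reactants):
  O=O: 3 × 489 = 1467
  S-H: 4 × 351 = 1404
  Σ(broken) = 2871 kJ
Bonds formed (products):
  O-H: 4 × 476 = 1904
  S=O: 4 × 505 = 2020
  Σ(formed) = 3924 kJ
ΔH = Σ(broken) − Σ(formed) = 2871 − 3924 = −1053 kJ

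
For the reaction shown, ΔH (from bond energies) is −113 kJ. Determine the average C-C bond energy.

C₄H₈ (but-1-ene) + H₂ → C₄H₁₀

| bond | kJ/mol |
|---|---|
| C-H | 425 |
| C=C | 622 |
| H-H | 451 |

D(C-C) ≈ 336 kJ/mol

Let D be the C-C bond energy.
Σ(broken) = 2×D + 8×425 + 1×622 + 1×451 = 4473 + 2D
Σ(formed) = 3×D + 10×425 = 4250 + 3D
ΔH = Σ(broken) − Σ(formed) = (4473 + 2D) − (4250 + 3D) = +223 − D
Setting this equal to −113 kJ gives D = 336 kJ/mol.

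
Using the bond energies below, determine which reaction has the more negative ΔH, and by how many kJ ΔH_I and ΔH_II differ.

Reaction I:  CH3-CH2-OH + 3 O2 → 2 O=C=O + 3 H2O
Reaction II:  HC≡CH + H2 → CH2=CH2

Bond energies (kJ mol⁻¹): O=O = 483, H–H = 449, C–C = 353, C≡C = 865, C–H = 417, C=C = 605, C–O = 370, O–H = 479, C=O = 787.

Reaction I:
  Bonds broken (reactants):
    C–C: 1 × 353 = 353
    C–H: 5 × 417 = 2085
    C–O: 1 × 370 = 370
    O–H: 1 × 479 = 479
    O=O: 3 × 483 = 1449
    Σ(broken) = 4736 kJ
  Bonds formed (products):
    C=O: 4 × 787 = 3148
    O–H: 6 × 479 = 2874
    Σ(formed) = 6022 kJ
  ΔH_I = 4736 − 6022 = −1286 kJ
Reaction II:
  Bonds broken (reactants):
    C≡C: 1 × 865 = 865
    C–H: 2 × 417 = 834
    H–H: 1 × 449 = 449
    Σ(broken) = 2148 kJ
  Bonds formed (products):
    C–H: 4 × 417 = 1668
    C=C: 1 × 605 = 605
    Σ(formed) = 2273 kJ
  ΔH_II = 2148 − 2273 = −125 kJ
ΔH_I − ΔH_II = −1161 kJ, so reaction I has the more negative ΔH; |ΔH_I − ΔH_II| = 1161 kJ.

Reaction I, by 1161 kJ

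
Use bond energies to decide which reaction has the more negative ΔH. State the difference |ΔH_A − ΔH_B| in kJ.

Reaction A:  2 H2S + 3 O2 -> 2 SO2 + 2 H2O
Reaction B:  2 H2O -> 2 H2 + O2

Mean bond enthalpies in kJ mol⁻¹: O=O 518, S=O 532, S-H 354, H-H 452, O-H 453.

Reaction A:
  Bonds broken (reactants):
    O=O: 3 × 518 = 1554
    S-H: 4 × 354 = 1416
    Σ(broken) = 2970 kJ
  Bonds formed (products):
    O-H: 4 × 453 = 1812
    S=O: 4 × 532 = 2128
    Σ(formed) = 3940 kJ
  ΔH_A = 2970 − 3940 = −970 kJ
Reaction B:
  Bonds broken (reactants):
    O-H: 4 × 453 = 1812
    Σ(broken) = 1812 kJ
  Bonds formed (products):
    H-H: 2 × 452 = 904
    O=O: 1 × 518 = 518
    Σ(formed) = 1422 kJ
  ΔH_B = 1812 − 1422 = +390 kJ
ΔH_A − ΔH_B = −1360 kJ, so reaction A has the more negative ΔH; |ΔH_A − ΔH_B| = 1360 kJ.

Reaction A, by 1360 kJ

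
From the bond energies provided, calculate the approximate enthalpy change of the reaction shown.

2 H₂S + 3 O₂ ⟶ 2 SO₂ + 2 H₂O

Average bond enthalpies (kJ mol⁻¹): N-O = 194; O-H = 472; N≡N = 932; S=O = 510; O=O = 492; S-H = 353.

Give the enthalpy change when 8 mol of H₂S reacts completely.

Bonds broken (reactants):
  O=O: 3 × 492 = 1476
  S-H: 4 × 353 = 1412
  Σ(broken) = 2888 kJ
Bonds formed (products):
  O-H: 4 × 472 = 1888
  S=O: 4 × 510 = 2040
  Σ(formed) = 3928 kJ
ΔH = Σ(broken) − Σ(formed) = 2888 − 3928 = −1040 kJ
For 4× the reaction as written: 4 × (−1040) = −4160 kJ

ΔH = −4160 kJ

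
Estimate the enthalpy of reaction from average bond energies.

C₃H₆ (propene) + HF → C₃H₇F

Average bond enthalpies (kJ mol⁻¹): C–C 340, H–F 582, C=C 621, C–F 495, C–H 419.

Bonds broken (reactants):
  C–C: 1 × 340 = 340
  C–H: 6 × 419 = 2514
  C=C: 1 × 621 = 621
  H–F: 1 × 582 = 582
  Σ(broken) = 4057 kJ
Bonds formed (products):
  C–C: 2 × 340 = 680
  C–F: 1 × 495 = 495
  C–H: 7 × 419 = 2933
  Σ(formed) = 4108 kJ
ΔH = Σ(broken) − Σ(formed) = 4057 − 4108 = −51 kJ

ΔH ≈ −51 kJ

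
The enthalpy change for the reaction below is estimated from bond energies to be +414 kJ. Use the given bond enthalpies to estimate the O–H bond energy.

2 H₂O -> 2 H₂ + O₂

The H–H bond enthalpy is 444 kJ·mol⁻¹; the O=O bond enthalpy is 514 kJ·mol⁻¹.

D(O–H) ≈ 454 kJ/mol

Let D be the O–H bond energy.
Σ(broken) = 4×D = 4D
Σ(formed) = 2×444 + 1×514 = 1402
ΔH = Σ(broken) − Σ(formed) = (4D) − (1402) = −1402 + 4D
Setting this equal to +414 kJ gives 4D = 1816, so D = 454 kJ/mol.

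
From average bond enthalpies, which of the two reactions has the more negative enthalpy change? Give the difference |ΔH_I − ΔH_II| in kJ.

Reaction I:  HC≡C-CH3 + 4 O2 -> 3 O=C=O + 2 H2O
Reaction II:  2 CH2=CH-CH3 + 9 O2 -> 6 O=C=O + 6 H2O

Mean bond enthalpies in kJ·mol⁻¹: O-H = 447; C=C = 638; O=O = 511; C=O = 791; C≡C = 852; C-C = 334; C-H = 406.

Reaction I:
  Bonds broken (reactants):
    C≡C: 1 × 852 = 852
    C-C: 1 × 334 = 334
    C-H: 4 × 406 = 1624
    O=O: 4 × 511 = 2044
    Σ(broken) = 4854 kJ
  Bonds formed (products):
    C=O: 6 × 791 = 4746
    O-H: 4 × 447 = 1788
    Σ(formed) = 6534 kJ
  ΔH_I = 4854 − 6534 = −1680 kJ
Reaction II:
  Bonds broken (reactants):
    C-C: 2 × 334 = 668
    C-H: 12 × 406 = 4872
    C=C: 2 × 638 = 1276
    O=O: 9 × 511 = 4599
    Σ(broken) = 11415 kJ
  Bonds formed (products):
    C=O: 12 × 791 = 9492
    O-H: 12 × 447 = 5364
    Σ(formed) = 14856 kJ
  ΔH_II = 11415 − 14856 = −3441 kJ
ΔH_I − ΔH_II = +1761 kJ, so reaction II has the more negative ΔH; |ΔH_I − ΔH_II| = 1761 kJ.

Reaction II, by 1761 kJ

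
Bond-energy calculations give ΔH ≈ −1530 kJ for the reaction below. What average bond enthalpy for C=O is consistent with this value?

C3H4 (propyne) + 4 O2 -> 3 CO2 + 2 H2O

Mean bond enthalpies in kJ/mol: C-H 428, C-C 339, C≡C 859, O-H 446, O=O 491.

D(C=O) ≈ 770 kJ/mol

Let D be the C=O bond energy.
Σ(broken) = 1×859 + 1×339 + 4×428 + 4×491 = 4874
Σ(formed) = 6×D + 4×446 = 1784 + 6D
ΔH = Σ(broken) − Σ(formed) = (4874) − (1784 + 6D) = +3090 − 6D
Setting this equal to −1530 kJ gives 6D = 4620, so D = 770 kJ/mol.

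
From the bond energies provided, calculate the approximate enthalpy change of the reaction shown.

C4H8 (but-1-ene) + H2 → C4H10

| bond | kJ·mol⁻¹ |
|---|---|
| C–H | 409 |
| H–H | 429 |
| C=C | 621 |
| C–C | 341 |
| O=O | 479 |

ΔH ≈ −109 kJ

Bonds broken (reactants):
  C–C: 2 × 341 = 682
  C–H: 8 × 409 = 3272
  C=C: 1 × 621 = 621
  H–H: 1 × 429 = 429
  Σ(broken) = 5004 kJ
Bonds formed (products):
  C–C: 3 × 341 = 1023
  C–H: 10 × 409 = 4090
  Σ(formed) = 5113 kJ
ΔH = Σ(broken) − Σ(formed) = 5004 − 5113 = −109 kJ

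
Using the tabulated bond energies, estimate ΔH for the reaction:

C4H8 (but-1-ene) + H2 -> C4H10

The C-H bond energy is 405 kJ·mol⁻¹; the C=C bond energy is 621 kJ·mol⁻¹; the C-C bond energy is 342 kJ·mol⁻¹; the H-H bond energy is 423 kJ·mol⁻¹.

ΔH ≈ −108 kJ

Bonds broken (reactants):
  C-C: 2 × 342 = 684
  C-H: 8 × 405 = 3240
  C=C: 1 × 621 = 621
  H-H: 1 × 423 = 423
  Σ(broken) = 4968 kJ
Bonds formed (products):
  C-C: 3 × 342 = 1026
  C-H: 10 × 405 = 4050
  Σ(formed) = 5076 kJ
ΔH = Σ(broken) − Σ(formed) = 4968 − 5076 = −108 kJ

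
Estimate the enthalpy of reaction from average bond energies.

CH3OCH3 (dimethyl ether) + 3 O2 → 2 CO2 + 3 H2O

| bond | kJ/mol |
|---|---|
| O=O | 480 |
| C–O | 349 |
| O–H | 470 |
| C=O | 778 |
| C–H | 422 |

ΔH ≈ −1262 kJ

Bonds broken (reactants):
  C–H: 6 × 422 = 2532
  C–O: 2 × 349 = 698
  O=O: 3 × 480 = 1440
  Σ(broken) = 4670 kJ
Bonds formed (products):
  C=O: 4 × 778 = 3112
  O–H: 6 × 470 = 2820
  Σ(formed) = 5932 kJ
ΔH = Σ(broken) − Σ(formed) = 4670 − 5932 = −1262 kJ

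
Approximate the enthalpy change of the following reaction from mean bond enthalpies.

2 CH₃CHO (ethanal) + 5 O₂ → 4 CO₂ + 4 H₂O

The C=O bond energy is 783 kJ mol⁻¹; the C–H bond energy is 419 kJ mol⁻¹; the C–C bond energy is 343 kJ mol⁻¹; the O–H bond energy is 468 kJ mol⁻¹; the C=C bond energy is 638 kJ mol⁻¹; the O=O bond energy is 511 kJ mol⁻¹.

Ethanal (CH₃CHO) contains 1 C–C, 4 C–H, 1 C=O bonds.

ΔH ≈ −1849 kJ

Bonds broken (reactants):
  C–C: 2 × 343 = 686
  C–H: 8 × 419 = 3352
  C=O: 2 × 783 = 1566
  O=O: 5 × 511 = 2555
  Σ(broken) = 8159 kJ
Bonds formed (products):
  C=O: 8 × 783 = 6264
  O–H: 8 × 468 = 3744
  Σ(formed) = 10008 kJ
ΔH = Σ(broken) − Σ(formed) = 8159 − 10008 = −1849 kJ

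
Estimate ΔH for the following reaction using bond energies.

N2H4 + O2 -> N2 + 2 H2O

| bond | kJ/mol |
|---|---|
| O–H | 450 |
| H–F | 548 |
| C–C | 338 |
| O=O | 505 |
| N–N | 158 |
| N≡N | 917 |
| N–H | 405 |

Bonds broken (reactants):
  N–H: 4 × 405 = 1620
  N–N: 1 × 158 = 158
  O=O: 1 × 505 = 505
  Σ(broken) = 2283 kJ
Bonds formed (products):
  N≡N: 1 × 917 = 917
  O–H: 4 × 450 = 1800
  Σ(formed) = 2717 kJ
ΔH = Σ(broken) − Σ(formed) = 2283 − 2717 = −434 kJ

ΔH ≈ −434 kJ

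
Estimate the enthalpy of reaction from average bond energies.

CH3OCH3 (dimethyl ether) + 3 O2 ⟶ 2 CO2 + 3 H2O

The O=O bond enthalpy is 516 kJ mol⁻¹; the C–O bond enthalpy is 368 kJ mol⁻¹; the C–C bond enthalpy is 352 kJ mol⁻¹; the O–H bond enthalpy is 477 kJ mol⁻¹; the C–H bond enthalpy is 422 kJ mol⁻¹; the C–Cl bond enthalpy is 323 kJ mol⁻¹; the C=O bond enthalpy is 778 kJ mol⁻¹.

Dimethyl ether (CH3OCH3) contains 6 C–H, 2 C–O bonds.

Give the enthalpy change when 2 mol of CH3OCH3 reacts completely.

Bonds broken (reactants):
  C–H: 6 × 422 = 2532
  C–O: 2 × 368 = 736
  O=O: 3 × 516 = 1548
  Σ(broken) = 4816 kJ
Bonds formed (products):
  C=O: 4 × 778 = 3112
  O–H: 6 × 477 = 2862
  Σ(formed) = 5974 kJ
ΔH = Σ(broken) − Σ(formed) = 4816 − 5974 = −1158 kJ
For 2× the reaction as written: 2 × (−1158) = −2316 kJ

ΔH = −2316 kJ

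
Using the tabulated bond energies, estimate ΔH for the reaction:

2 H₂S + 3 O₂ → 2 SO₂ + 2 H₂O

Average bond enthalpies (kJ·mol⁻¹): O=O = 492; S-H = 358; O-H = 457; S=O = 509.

Bonds broken (reactants):
  O=O: 3 × 492 = 1476
  S-H: 4 × 358 = 1432
  Σ(broken) = 2908 kJ
Bonds formed (products):
  O-H: 4 × 457 = 1828
  S=O: 4 × 509 = 2036
  Σ(formed) = 3864 kJ
ΔH = Σ(broken) − Σ(formed) = 2908 − 3864 = −956 kJ

ΔH ≈ −956 kJ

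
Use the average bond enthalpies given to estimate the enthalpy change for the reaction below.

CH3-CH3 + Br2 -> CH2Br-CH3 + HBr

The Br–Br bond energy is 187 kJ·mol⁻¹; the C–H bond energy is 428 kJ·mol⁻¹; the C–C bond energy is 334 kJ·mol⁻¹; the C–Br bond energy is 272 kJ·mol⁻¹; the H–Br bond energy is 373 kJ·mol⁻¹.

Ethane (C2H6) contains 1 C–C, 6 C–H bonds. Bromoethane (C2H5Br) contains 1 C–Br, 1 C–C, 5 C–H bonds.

ΔH ≈ −30 kJ

Bonds broken (reactants):
  Br–Br: 1 × 187 = 187
  C–C: 1 × 334 = 334
  C–H: 6 × 428 = 2568
  Σ(broken) = 3089 kJ
Bonds formed (products):
  C–Br: 1 × 272 = 272
  C–C: 1 × 334 = 334
  C–H: 5 × 428 = 2140
  H–Br: 1 × 373 = 373
  Σ(formed) = 3119 kJ
ΔH = Σ(broken) − Σ(formed) = 3089 − 3119 = −30 kJ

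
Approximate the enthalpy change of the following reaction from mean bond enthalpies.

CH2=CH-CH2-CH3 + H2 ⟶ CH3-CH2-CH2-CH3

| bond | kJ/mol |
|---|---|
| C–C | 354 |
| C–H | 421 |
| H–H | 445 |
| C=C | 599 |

Bonds broken (reactants):
  C–C: 2 × 354 = 708
  C–H: 8 × 421 = 3368
  C=C: 1 × 599 = 599
  H–H: 1 × 445 = 445
  Σ(broken) = 5120 kJ
Bonds formed (products):
  C–C: 3 × 354 = 1062
  C–H: 10 × 421 = 4210
  Σ(formed) = 5272 kJ
ΔH = Σ(broken) − Σ(formed) = 5120 − 5272 = −152 kJ

ΔH ≈ −152 kJ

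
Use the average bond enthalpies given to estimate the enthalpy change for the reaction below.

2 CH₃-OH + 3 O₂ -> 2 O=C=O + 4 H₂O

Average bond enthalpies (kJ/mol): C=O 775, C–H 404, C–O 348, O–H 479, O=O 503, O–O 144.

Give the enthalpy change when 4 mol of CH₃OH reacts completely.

Bonds broken (reactants):
  C–H: 6 × 404 = 2424
  C–O: 2 × 348 = 696
  O–H: 2 × 479 = 958
  O=O: 3 × 503 = 1509
  Σ(broken) = 5587 kJ
Bonds formed (products):
  C=O: 4 × 775 = 3100
  O–H: 8 × 479 = 3832
  Σ(formed) = 6932 kJ
ΔH = Σ(broken) − Σ(formed) = 5587 − 6932 = −1345 kJ
For 2× the reaction as written: 2 × (−1345) = −2690 kJ

ΔH = −2690 kJ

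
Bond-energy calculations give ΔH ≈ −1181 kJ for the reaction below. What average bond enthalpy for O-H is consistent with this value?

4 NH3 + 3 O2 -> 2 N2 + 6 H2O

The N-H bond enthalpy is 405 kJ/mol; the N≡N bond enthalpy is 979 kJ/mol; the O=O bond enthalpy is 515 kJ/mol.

Let D be the O-H bond energy.
Σ(broken) = 12×405 + 3×515 = 6405
Σ(formed) = 2×979 + 12×D = 1958 + 12D
ΔH = Σ(broken) − Σ(formed) = (6405) − (1958 + 12D) = +4447 − 12D
Setting this equal to −1181 kJ gives 12D = 5628, so D = 469 kJ/mol.

D(O-H) ≈ 469 kJ/mol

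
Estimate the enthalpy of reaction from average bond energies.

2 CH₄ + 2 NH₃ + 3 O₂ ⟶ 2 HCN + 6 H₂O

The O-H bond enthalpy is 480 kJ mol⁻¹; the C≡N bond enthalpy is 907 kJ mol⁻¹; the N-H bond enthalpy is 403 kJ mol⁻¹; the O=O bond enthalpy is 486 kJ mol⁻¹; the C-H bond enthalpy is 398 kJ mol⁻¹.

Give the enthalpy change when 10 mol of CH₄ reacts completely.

ΔH = −6550 kJ

Bonds broken (reactants):
  C-H: 8 × 398 = 3184
  N-H: 6 × 403 = 2418
  O=O: 3 × 486 = 1458
  Σ(broken) = 7060 kJ
Bonds formed (products):
  C≡N: 2 × 907 = 1814
  C-H: 2 × 398 = 796
  O-H: 12 × 480 = 5760
  Σ(formed) = 8370 kJ
ΔH = Σ(broken) − Σ(formed) = 7060 − 8370 = −1310 kJ
For 5× the reaction as written: 5 × (−1310) = −6550 kJ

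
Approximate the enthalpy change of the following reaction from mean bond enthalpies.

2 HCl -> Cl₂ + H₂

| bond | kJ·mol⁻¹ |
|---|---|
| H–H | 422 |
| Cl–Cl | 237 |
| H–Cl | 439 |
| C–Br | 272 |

Bonds broken (reactants):
  H–Cl: 2 × 439 = 878
  Σ(broken) = 878 kJ
Bonds formed (products):
  Cl–Cl: 1 × 237 = 237
  H–H: 1 × 422 = 422
  Σ(formed) = 659 kJ
ΔH = Σ(broken) − Σ(formed) = 878 − 659 = +219 kJ

ΔH ≈ +219 kJ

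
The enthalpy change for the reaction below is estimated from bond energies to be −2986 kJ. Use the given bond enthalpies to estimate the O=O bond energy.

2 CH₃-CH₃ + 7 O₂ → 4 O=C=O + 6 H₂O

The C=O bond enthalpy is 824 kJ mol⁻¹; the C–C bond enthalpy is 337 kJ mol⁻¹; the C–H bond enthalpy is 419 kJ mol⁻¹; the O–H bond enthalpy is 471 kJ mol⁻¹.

Let D be the O=O bond energy.
Σ(broken) = 2×337 + 12×419 + 7×D = 5702 + 7D
Σ(formed) = 8×824 + 12×471 = 12244
ΔH = Σ(broken) − Σ(formed) = (5702 + 7D) − (12244) = −6542 + 7D
Setting this equal to −2986 kJ gives 7D = 3556, so D = 508 kJ/mol.

D(O=O) ≈ 508 kJ/mol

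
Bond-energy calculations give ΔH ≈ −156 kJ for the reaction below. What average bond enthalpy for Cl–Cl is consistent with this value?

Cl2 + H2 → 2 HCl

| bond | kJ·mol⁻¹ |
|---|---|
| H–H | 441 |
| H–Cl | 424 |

Let D be the Cl–Cl bond energy.
Σ(broken) = 1×D + 1×441 = 441 + D
Σ(formed) = 2×424 = 848
ΔH = Σ(broken) − Σ(formed) = (441 + D) − (848) = −407 + D
Setting this equal to −156 kJ gives D = 251 kJ/mol.

D(Cl–Cl) ≈ 251 kJ/mol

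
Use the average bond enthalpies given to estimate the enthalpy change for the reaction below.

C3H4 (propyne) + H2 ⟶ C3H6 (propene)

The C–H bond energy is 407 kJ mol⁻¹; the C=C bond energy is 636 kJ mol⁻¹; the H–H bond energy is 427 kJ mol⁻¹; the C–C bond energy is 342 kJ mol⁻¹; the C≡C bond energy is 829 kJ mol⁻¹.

Bonds broken (reactants):
  C≡C: 1 × 829 = 829
  C–C: 1 × 342 = 342
  C–H: 4 × 407 = 1628
  H–H: 1 × 427 = 427
  Σ(broken) = 3226 kJ
Bonds formed (products):
  C–C: 1 × 342 = 342
  C–H: 6 × 407 = 2442
  C=C: 1 × 636 = 636
  Σ(formed) = 3420 kJ
ΔH = Σ(broken) − Σ(formed) = 3226 − 3420 = −194 kJ

ΔH ≈ −194 kJ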